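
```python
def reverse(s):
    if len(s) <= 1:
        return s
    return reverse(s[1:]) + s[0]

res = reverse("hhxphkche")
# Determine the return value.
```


reverse("hhxphkche")
= reverse("hxphkche") + "h"
= reverse("xphkche") + "h" + "h"
= reverse("phkche") + "x" + "h" + "h"
= reverse("hkche") + "p" + "x" + "h" + "h"
= reverse("kche") + "h" + "p" + "x" + "h" + "h"
= reverse("che") + "k" + "h" + "p" + "x" + "h" + "h"
= reverse("he") + "c" + "k" + "h" + "p" + "x" + "h" + "h"
= reverse("e") + "h" + "c" + "k" + "h" + "p" + "x" + "h" + "h"
= "e" + "h" + "c" + "k" + "h" + "p" + "x" + "h" + "h"
= "ehckhpxhh"


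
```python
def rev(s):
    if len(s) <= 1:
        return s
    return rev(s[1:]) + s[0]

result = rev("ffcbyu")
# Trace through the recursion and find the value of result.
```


rev("ffcbyu")
= rev("fcbyu") + "f"
= rev("cbyu") + "f" + "f"
= rev("byu") + "c" + "f" + "f"
= rev("yu") + "b" + "c" + "f" + "f"
= rev("u") + "y" + "b" + "c" + "f" + "f"
= "u" + "y" + "b" + "c" + "f" + "f"
= "uybcff"


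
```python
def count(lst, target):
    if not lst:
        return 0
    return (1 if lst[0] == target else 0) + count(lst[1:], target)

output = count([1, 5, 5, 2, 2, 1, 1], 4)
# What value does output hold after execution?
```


count([1, 5, 5, 2, 2, 1, 1], 4)
lst[0]=1 != 4: 0 + count([5, 5, 2, 2, 1, 1], 4)
lst[0]=5 != 4: 0 + count([5, 2, 2, 1, 1], 4)
lst[0]=5 != 4: 0 + count([2, 2, 1, 1], 4)
lst[0]=2 != 4: 0 + count([2, 1, 1], 4)
lst[0]=2 != 4: 0 + count([1, 1], 4)
lst[0]=1 != 4: 0 + count([1], 4)
lst[0]=1 != 4: 0 + count([], 4)
= 0


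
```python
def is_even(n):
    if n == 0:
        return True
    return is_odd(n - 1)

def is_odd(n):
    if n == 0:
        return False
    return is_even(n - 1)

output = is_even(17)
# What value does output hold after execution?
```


is_even(17)
= is_odd(16)
= is_even(15)
= is_odd(14)
= is_even(13)
= is_odd(12)
= is_even(11)
= is_odd(10)
= is_even(9)
= is_odd(8)
= is_even(7)
= is_odd(6)
= is_even(5)
= is_odd(4)
= is_even(3)
= is_odd(2)
= is_even(1)
= is_odd(0)
n == 0: return False
= False


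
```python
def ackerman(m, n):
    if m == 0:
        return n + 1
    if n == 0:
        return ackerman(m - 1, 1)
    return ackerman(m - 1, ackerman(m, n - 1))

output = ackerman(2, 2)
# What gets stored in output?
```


ackerman(2, 2)
= ackerman(1, ackerman(2, 1))
First compute ackerman(2, 1) = 5
= ackerman(1, 5)
= 7


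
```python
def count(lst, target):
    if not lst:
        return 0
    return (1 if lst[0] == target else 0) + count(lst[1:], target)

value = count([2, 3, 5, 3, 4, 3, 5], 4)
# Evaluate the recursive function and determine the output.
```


count([2, 3, 5, 3, 4, 3, 5], 4)
lst[0]=2 != 4: 0 + count([3, 5, 3, 4, 3, 5], 4)
lst[0]=3 != 4: 0 + count([5, 3, 4, 3, 5], 4)
lst[0]=5 != 4: 0 + count([3, 4, 3, 5], 4)
lst[0]=3 != 4: 0 + count([4, 3, 5], 4)
lst[0]=4 == 4: 1 + count([3, 5], 4)
lst[0]=3 != 4: 0 + count([5], 4)
lst[0]=5 != 4: 0 + count([], 4)
= 1


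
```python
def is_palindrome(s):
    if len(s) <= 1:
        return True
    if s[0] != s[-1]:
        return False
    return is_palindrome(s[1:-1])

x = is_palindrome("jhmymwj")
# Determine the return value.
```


is_palindrome("jhmymwj")
"jhmymwj": s[0]='j' == s[-1]='j' -> is_palindrome("hmymw")
"hmymw": s[0]='h' != s[-1]='w' -> False
= False


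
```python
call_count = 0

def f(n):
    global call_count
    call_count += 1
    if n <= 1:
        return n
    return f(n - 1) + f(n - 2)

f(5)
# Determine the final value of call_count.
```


f(5) calls f(4) and f(3); each non-base call branches into two more.
Let C(k) = total number of calls made by f(k), including the call to f(k) itself.
Base cases: C(0) = 1, C(1) = 1
Recurrence: C(k) = 1 + C(k-1) + C(k-2)
  C(2) = 1 + C(1) + C(0) = 1 + 1 + 1 = 3
  C(3) = 1 + C(2) + C(1) = 1 + 3 + 1 = 5
  C(4) = 1 + C(3) + C(2) = 1 + 5 + 3 = 9
  C(5) = 1 + C(4) + C(3) = 1 + 9 + 5 = 15
Total calls = C(5) = 15


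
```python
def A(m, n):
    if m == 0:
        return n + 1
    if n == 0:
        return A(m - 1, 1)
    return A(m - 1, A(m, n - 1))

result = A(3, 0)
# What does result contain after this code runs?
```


A(3, 0)
n == 0: return A(2, 1)
= A(2, 1) = 5
= 5


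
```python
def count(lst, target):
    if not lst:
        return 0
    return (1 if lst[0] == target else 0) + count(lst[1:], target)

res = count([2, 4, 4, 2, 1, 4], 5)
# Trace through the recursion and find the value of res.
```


count([2, 4, 4, 2, 1, 4], 5)
lst[0]=2 != 5: 0 + count([4, 4, 2, 1, 4], 5)
lst[0]=4 != 5: 0 + count([4, 2, 1, 4], 5)
lst[0]=4 != 5: 0 + count([2, 1, 4], 5)
lst[0]=2 != 5: 0 + count([1, 4], 5)
lst[0]=1 != 5: 0 + count([4], 5)
lst[0]=4 != 5: 0 + count([], 5)
= 0


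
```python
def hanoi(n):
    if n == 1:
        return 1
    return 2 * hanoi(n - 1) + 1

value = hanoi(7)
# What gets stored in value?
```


hanoi(7)
= 2 * hanoi(6) + 1
= 2 * (2 * hanoi(5) + 1) + 1
= 2 * (2 * (2 * hanoi(4) + 1) + 1) + 1
= 2 * (2 * (2 * (2 * hanoi(3) + 1) + 1) + 1) + 1
= 2 * (2 * (2 * (2 * (2 * hanoi(2) + 1) + 1) + 1) + 1) + 1
= 2 * (2 * (2 * (2 * (2 * (2 * hanoi(1) + 1) + 1) + 1) + 1) + 1) + 1
Now compute bottom-up:
hanoi(1) = 1
hanoi(2) = 2 * 1 + 1 = 3
hanoi(3) = 2 * 3 + 1 = 7
hanoi(4) = 2 * 7 + 1 = 15
hanoi(5) = 2 * 15 + 1 = 31
hanoi(6) = 2 * 31 + 1 = 63
hanoi(7) = 2 * 63 + 1 = 127
= 127


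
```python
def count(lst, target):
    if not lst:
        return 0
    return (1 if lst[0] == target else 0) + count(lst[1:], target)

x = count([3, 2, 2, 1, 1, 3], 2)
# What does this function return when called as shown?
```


count([3, 2, 2, 1, 1, 3], 2)
lst[0]=3 != 2: 0 + count([2, 2, 1, 1, 3], 2)
lst[0]=2 == 2: 1 + count([2, 1, 1, 3], 2)
lst[0]=2 == 2: 1 + count([1, 1, 3], 2)
lst[0]=1 != 2: 0 + count([1, 3], 2)
lst[0]=1 != 2: 0 + count([3], 2)
lst[0]=3 != 2: 0 + count([], 2)
= 2


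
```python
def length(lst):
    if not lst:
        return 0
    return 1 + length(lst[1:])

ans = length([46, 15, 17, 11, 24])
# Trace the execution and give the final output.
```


length([46, 15, 17, 11, 24])
= 1 + length([15, 17, 11, 24])
= 1 + 1 + length([17, 11, 24])
= 1 + 1 + 1 + length([11, 24])
= 1 + 1 + 1 + 1 + length([24])
= 1 + 1 + 1 + 1 + 1 + length([])
= 1 + 1 + 1 + 1 + 1 + 0
= 5


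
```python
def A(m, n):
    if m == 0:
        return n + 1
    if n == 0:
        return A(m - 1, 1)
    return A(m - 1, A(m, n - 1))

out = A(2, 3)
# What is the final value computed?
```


A(2, 3)
= A(1, A(2, 2))
First compute A(2, 2) = 7
= A(1, 7)
= 9


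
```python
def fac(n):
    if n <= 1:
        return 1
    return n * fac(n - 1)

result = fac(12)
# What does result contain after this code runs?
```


fac(12)
= 12 * fac(11)
= 12 * 11 * fac(10)
= 12 * 11 * 10 * fac(9)
= 12 * 11 * 10 * 9 * fac(8)
= 12 * 11 * 10 * 9 * 8 * fac(7)
= 12 * 11 * 10 * 9 * 8 * 7 * fac(6)
= 12 * 11 * 10 * 9 * 8 * 7 * 6 * fac(5)
= 12 * 11 * 10 * 9 * 8 * 7 * 6 * 5 * fac(4)
= 12 * 11 * 10 * 9 * 8 * 7 * 6 * 5 * 4 * fac(3)
= 12 * 11 * 10 * 9 * 8 * 7 * 6 * 5 * 4 * 3 * fac(2)
= 12 * 11 * 10 * 9 * 8 * 7 * 6 * 5 * 4 * 3 * 2 * fac(1)
= 12 * 11 * 10 * 9 * 8 * 7 * 6 * 5 * 4 * 3 * 2 * 1
= 479001600


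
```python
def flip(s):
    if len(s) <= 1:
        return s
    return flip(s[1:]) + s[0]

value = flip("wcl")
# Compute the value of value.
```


flip("wcl")
= flip("cl") + "w"
= flip("l") + "c" + "w"
= "l" + "c" + "w"
= "lcw"


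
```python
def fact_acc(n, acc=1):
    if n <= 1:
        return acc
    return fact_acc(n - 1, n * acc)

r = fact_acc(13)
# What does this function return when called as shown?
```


fact_acc(13, 1)
= fact_acc(12, 13 * 1) = fact_acc(12, 13)
= fact_acc(11, 12 * 13) = fact_acc(11, 156)
= fact_acc(10, 11 * 156) = fact_acc(10, 1716)
= fact_acc(9, 10 * 1716) = fact_acc(9, 17160)
= fact_acc(8, 9 * 17160) = fact_acc(8, 154440)
= fact_acc(7, 8 * 154440) = fact_acc(7, 1235520)
= fact_acc(6, 7 * 1235520) = fact_acc(6, 8648640)
= fact_acc(5, 6 * 8648640) = fact_acc(5, 51891840)
= fact_acc(4, 5 * 51891840) = fact_acc(4, 259459200)
= fact_acc(3, 4 * 259459200) = fact_acc(3, 1037836800)
= fact_acc(2, 3 * 1037836800) = fact_acc(2, 3113510400)
= fact_acc(1, 2 * 3113510400) = fact_acc(1, 6227020800)
n <= 1, return acc = 6227020800


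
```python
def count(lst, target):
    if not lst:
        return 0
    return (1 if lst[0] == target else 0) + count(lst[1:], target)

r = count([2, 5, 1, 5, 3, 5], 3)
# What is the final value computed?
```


count([2, 5, 1, 5, 3, 5], 3)
lst[0]=2 != 3: 0 + count([5, 1, 5, 3, 5], 3)
lst[0]=5 != 3: 0 + count([1, 5, 3, 5], 3)
lst[0]=1 != 3: 0 + count([5, 3, 5], 3)
lst[0]=5 != 3: 0 + count([3, 5], 3)
lst[0]=3 == 3: 1 + count([5], 3)
lst[0]=5 != 3: 0 + count([], 3)
= 1


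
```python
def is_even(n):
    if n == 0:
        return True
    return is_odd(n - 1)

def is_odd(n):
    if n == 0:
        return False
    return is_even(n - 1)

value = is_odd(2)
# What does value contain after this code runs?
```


is_odd(2)
= is_even(1)
= is_odd(0)
n == 0: return False
= False


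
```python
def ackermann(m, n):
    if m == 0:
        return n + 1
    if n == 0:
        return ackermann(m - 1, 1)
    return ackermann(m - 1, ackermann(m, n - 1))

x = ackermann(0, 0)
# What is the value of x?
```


ackermann(0, 0)
m == 0: return 0 + 1 = 1
= 1


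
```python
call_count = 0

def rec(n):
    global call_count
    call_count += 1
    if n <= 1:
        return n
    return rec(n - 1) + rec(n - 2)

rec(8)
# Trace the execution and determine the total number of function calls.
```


rec(8) calls rec(7) and rec(6); each non-base call branches into two more.
Let C(k) = total number of calls made by rec(k), including the call to rec(k) itself.
Base cases: C(0) = 1, C(1) = 1
Recurrence: C(k) = 1 + C(k-1) + C(k-2)
  C(2) = 1 + C(1) + C(0) = 1 + 1 + 1 = 3
  C(3) = 1 + C(2) + C(1) = 1 + 3 + 1 = 5
  C(4) = 1 + C(3) + C(2) = 1 + 5 + 3 = 9
  C(5) = 1 + C(4) + C(3) = 1 + 9 + 5 = 15
  C(6) = 1 + C(5) + C(4) = 1 + 15 + 9 = 25
  C(7) = 1 + C(6) + C(5) = 1 + 25 + 15 = 41
  C(8) = 1 + C(7) + C(6) = 1 + 41 + 25 = 67
Total calls = C(8) = 67


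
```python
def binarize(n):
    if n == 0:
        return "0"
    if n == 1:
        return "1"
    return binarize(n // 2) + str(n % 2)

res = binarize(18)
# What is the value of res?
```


binarize(18)
= binarize(9) + "0"
= binarize(4) + "1" + "0"
= binarize(2) + "0" + "1" + "0"
= binarize(1) + "0" + "0" + "1" + "0"
= "1" + "0" + "0" + "1" + "0"
= "10010"


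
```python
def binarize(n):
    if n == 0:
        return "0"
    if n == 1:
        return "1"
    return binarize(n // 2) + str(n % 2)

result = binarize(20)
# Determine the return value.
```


binarize(20)
= binarize(10) + "0"
= binarize(5) + "0" + "0"
= binarize(2) + "1" + "0" + "0"
= binarize(1) + "0" + "1" + "0" + "0"
= "1" + "0" + "1" + "0" + "0"
= "10100"


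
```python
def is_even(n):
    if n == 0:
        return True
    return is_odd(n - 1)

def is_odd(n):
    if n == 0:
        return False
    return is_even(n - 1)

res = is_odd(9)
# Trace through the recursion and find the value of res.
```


is_odd(9)
= is_even(8)
= is_odd(7)
= is_even(6)
= is_odd(5)
= is_even(4)
= is_odd(3)
= is_even(2)
= is_odd(1)
= is_even(0)
n == 0: return True
= True


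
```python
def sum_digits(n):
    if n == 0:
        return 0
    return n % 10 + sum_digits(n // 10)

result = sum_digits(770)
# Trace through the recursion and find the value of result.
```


sum_digits(770)
= 0 + sum_digits(77)
= 0 + 7 + sum_digits(7)
= 0 + 7 + 7 + sum_digits(0)
= 0 + 7 + 7 + 0
= 14


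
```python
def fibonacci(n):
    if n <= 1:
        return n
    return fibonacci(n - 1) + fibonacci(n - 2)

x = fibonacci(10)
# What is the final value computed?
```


fibonacci(10)
= fibonacci(9) + fibonacci(8)
= (fibonacci(8) + fibonacci(7)) + fibonacci(8)
Computing bottom-up: fibonacci(0)=0, fibonacci(1)=1, fibonacci(2)=1, fibonacci(3)=2, fibonacci(4)=3, fibonacci(5)=5, fibonacci(6)=8, fibonacci(7)=13, fibonacci(8)=21, fibonacci(9)=34, fibonacci(10)=55
= 55


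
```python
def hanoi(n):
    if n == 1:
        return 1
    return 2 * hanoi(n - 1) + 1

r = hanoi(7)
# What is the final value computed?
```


hanoi(7)
= 2 * hanoi(6) + 1
= 2 * (2 * hanoi(5) + 1) + 1
= 2 * (2 * (2 * hanoi(4) + 1) + 1) + 1
= 2 * (2 * (2 * (2 * hanoi(3) + 1) + 1) + 1) + 1
= 2 * (2 * (2 * (2 * (2 * hanoi(2) + 1) + 1) + 1) + 1) + 1
= 2 * (2 * (2 * (2 * (2 * (2 * hanoi(1) + 1) + 1) + 1) + 1) + 1) + 1
Now compute bottom-up:
hanoi(1) = 1
hanoi(2) = 2 * 1 + 1 = 3
hanoi(3) = 2 * 3 + 1 = 7
hanoi(4) = 2 * 7 + 1 = 15
hanoi(5) = 2 * 15 + 1 = 31
hanoi(6) = 2 * 31 + 1 = 63
hanoi(7) = 2 * 63 + 1 = 127
= 127


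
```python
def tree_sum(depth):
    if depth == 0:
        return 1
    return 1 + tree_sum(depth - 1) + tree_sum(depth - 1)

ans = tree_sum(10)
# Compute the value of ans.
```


tree_sum(10)
= 1 + tree_sum(9) + tree_sum(9)
= 1 + 2 * tree_sum(9)
tree_sum(k) = 2^(k+1) - 1
tree_sum(0) = 1
tree_sum(1) = 3
tree_sum(2) = 7
tree_sum(3) = 15
tree_sum(4) = 31
tree_sum(10) = 2^11 - 1 = 2047


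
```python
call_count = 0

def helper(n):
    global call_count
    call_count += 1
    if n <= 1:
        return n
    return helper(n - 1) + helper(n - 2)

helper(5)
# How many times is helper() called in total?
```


helper(5) calls helper(4) and helper(3); each non-base call branches into two more.
Let C(k) = total number of calls made by helper(k), including the call to helper(k) itself.
Base cases: C(0) = 1, C(1) = 1
Recurrence: C(k) = 1 + C(k-1) + C(k-2)
  C(2) = 1 + C(1) + C(0) = 1 + 1 + 1 = 3
  C(3) = 1 + C(2) + C(1) = 1 + 3 + 1 = 5
  C(4) = 1 + C(3) + C(2) = 1 + 5 + 3 = 9
  C(5) = 1 + C(4) + C(3) = 1 + 9 + 5 = 15
Total calls = C(5) = 15


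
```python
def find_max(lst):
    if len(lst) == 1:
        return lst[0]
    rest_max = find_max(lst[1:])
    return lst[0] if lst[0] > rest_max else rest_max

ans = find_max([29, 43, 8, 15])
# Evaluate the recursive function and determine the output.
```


find_max([29, 43, 8, 15])
= compare 29 with find_max([43, 8, 15])
= compare 43 with find_max([8, 15])
= compare 8 with find_max([15])
Base: find_max([15]) = 15
compare 8 with 15: max = 15
compare 43 with 15: max = 43
compare 29 with 43: max = 43
= 43


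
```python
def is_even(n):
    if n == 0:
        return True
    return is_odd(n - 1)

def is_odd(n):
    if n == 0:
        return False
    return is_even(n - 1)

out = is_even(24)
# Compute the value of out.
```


is_even(24)
= is_odd(23)
= is_even(22)
= is_odd(21)
= is_even(20)
= is_odd(19)
= is_even(18)
= is_odd(17)
= is_even(16)
= is_odd(15)
= is_even(14)
= is_odd(13)
= is_even(12)
= is_odd(11)
= is_even(10)
= is_odd(9)
= is_even(8)
= is_odd(7)
= is_even(6)
= is_odd(5)
= is_even(4)
= is_odd(3)
= is_even(2)
= is_odd(1)
= is_even(0)
n == 0: return True
= True


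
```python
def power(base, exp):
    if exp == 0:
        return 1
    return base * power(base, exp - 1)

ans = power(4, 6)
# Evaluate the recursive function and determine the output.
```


power(4, 6)
= 4 * power(4, 5)
= 4 * 4 * power(4, 4)
= 4 * 4 * 4 * power(4, 3)
= 4 * 4 * 4 * 4 * power(4, 2)
= 4 * 4 * 4 * 4 * 4 * power(4, 1)
= 4 * 4 * 4 * 4 * 4 * 4 * power(4, 0)
= 4 * 4 * 4 * 4 * 4 * 4 * 1
= 4096


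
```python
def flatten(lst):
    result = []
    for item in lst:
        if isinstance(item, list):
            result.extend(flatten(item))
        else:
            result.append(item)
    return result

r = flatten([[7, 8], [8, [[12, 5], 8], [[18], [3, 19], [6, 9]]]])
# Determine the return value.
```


flatten([[7, 8], [8, [[12, 5], 8], [[18], [3, 19], [6, 9]]]])
Processing each element:
  [7, 8] is a list -> flatten recursively -> [7, 8]
  [8, [[12, 5], 8], [[18], [3, 19], [6, 9]]] is a list -> flatten recursively -> [8, 12, 5, 8, 18, 3, 19, 6, 9]
= [7, 8, 8, 12, 5, 8, 18, 3, 19, 6, 9]


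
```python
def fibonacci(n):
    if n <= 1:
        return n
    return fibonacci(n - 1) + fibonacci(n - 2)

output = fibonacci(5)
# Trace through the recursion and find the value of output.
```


fibonacci(5)
= fibonacci(4) + fibonacci(3)
= (fibonacci(3) + fibonacci(2)) + fibonacci(3)
Computing bottom-up: fibonacci(0)=0, fibonacci(1)=1, fibonacci(2)=1, fibonacci(3)=2, fibonacci(4)=3, fibonacci(5)=5
= 5


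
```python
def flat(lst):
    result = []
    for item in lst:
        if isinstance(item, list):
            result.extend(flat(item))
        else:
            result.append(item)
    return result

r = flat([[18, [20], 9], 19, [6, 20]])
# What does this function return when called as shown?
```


flat([[18, [20], 9], 19, [6, 20]])
Processing each element:
  [18, [20], 9] is a list -> flat recursively -> [18, 20, 9]
  19 is not a list -> append 19
  [6, 20] is a list -> flat recursively -> [6, 20]
= [18, 20, 9, 19, 6, 20]


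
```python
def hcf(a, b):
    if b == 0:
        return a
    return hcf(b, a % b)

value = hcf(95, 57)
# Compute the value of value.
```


hcf(95, 57)
= hcf(57, 95 % 57) = hcf(57, 38)
= hcf(38, 57 % 38) = hcf(38, 19)
= hcf(19, 38 % 19) = hcf(19, 0)
b == 0, return a = 19


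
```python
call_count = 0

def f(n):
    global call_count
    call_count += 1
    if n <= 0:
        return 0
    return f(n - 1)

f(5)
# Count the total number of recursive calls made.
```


f(5) calls f(4) calls ... calls f(0)
Total calls: 5 + 1 (for base case) = 6


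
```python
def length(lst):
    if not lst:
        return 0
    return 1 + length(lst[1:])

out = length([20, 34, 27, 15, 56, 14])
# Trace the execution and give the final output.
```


length([20, 34, 27, 15, 56, 14])
= 1 + length([34, 27, 15, 56, 14])
= 1 + 1 + length([27, 15, 56, 14])
= 1 + 1 + 1 + length([15, 56, 14])
= 1 + 1 + 1 + 1 + length([56, 14])
= 1 + 1 + 1 + 1 + 1 + length([14])
= 1 + 1 + 1 + 1 + 1 + 1 + length([])
= 1 + 1 + 1 + 1 + 1 + 1 + 0
= 6


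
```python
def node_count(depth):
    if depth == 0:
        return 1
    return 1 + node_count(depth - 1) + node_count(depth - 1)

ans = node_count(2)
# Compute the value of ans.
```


node_count(2)
= 1 + node_count(1) + node_count(1)
= 1 + 2 * node_count(1)
node_count(k) = 2^(k+1) - 1
node_count(0) = 1
node_count(1) = 3
node_count(2) = 7
node_count(2) = 2^3 - 1 = 7


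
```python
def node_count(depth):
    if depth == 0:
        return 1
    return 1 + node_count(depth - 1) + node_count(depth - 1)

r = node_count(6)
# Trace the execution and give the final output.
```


node_count(6)
= 1 + node_count(5) + node_count(5)
= 1 + 2 * node_count(5)
node_count(k) = 2^(k+1) - 1
node_count(0) = 1
node_count(1) = 3
node_count(2) = 7
node_count(3) = 15
node_count(4) = 31
node_count(6) = 2^7 - 1 = 127


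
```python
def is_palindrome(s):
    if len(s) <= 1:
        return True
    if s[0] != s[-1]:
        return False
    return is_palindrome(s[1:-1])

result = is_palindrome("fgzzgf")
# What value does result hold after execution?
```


is_palindrome("fgzzgf")
"fgzzgf": s[0]='f' == s[-1]='f' -> is_palindrome("gzzg")
"gzzg": s[0]='g' == s[-1]='g' -> is_palindrome("zz")
"zz": s[0]='z' == s[-1]='z' -> is_palindrome("")
"": len <= 1 -> True
= True


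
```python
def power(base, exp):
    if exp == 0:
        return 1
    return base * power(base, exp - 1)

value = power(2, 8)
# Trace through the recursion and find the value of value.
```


power(2, 8)
= 2 * power(2, 7)
= 2 * 2 * power(2, 6)
= 2 * 2 * 2 * power(2, 5)
= 2 * 2 * 2 * 2 * power(2, 4)
= 2 * 2 * 2 * 2 * 2 * power(2, 3)
= 2 * 2 * 2 * 2 * 2 * 2 * power(2, 2)
= 2 * 2 * 2 * 2 * 2 * 2 * 2 * power(2, 1)
= 2 * 2 * 2 * 2 * 2 * 2 * 2 * 2 * power(2, 0)
= 2 * 2 * 2 * 2 * 2 * 2 * 2 * 2 * 1
= 256


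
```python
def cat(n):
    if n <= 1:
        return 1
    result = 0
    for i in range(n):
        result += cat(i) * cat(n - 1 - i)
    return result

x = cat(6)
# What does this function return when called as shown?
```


cat(6)
= sum of cat(i) * cat(6-1-i) for i in 0..5
First compute sub-values bottom-up:
  cat(0) = 1, cat(1) = 1
  cat(2) = 1*1 + 1*1 = 2
  cat(3) = 1*2 + 1*1 + 2*1 = 5
  cat(4) = 1*5 + 1*2 + 2*1 + 5*1 = 14
  cat(5) = 1*14 + 1*5 + 2*2 + 5*1 + 14*1 = 42
Now cat(6):
  cat(0)*cat(5) = 1*42 = 42
  cat(1)*cat(4) = 1*14 = 14
  cat(2)*cat(3) = 2*5 = 10
  cat(3)*cat(2) = 5*2 = 10
  cat(4)*cat(1) = 14*1 = 14
  cat(5)*cat(0) = 42*1 = 42
= 42 + 14 + 10 + 10 + 14 + 42
= 132


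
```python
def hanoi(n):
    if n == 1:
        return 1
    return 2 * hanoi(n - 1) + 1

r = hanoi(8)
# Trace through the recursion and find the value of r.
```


hanoi(8)
= 2 * hanoi(7) + 1
= 2 * (2 * hanoi(6) + 1) + 1
= 2 * (2 * (2 * hanoi(5) + 1) + 1) + 1
= 2 * (2 * (2 * (2 * hanoi(4) + 1) + 1) + 1) + 1
= 2 * (2 * (2 * (2 * (2 * hanoi(3) + 1) + 1) + 1) + 1) + 1
= 2 * (2 * (2 * (2 * (2 * (2 * hanoi(2) + 1) + 1) + 1) + 1) + 1) + 1
= 2 * (2 * (2 * (2 * (2 * (2 * (2 * hanoi(1) + 1) + 1) + 1) + 1) + 1) + 1) + 1
Now compute bottom-up:
hanoi(1) = 1
hanoi(2) = 2 * 1 + 1 = 3
hanoi(3) = 2 * 3 + 1 = 7
hanoi(4) = 2 * 7 + 1 = 15
hanoi(5) = 2 * 15 + 1 = 31
hanoi(6) = 2 * 31 + 1 = 63
hanoi(7) = 2 * 63 + 1 = 127
hanoi(8) = 2 * 127 + 1 = 255
= 255


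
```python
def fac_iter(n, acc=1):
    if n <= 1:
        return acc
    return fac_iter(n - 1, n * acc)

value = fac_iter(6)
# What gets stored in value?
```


fac_iter(6, 1)
= fac_iter(5, 6 * 1) = fac_iter(5, 6)
= fac_iter(4, 5 * 6) = fac_iter(4, 30)
= fac_iter(3, 4 * 30) = fac_iter(3, 120)
= fac_iter(2, 3 * 120) = fac_iter(2, 360)
= fac_iter(1, 2 * 360) = fac_iter(1, 720)
n <= 1, return acc = 720


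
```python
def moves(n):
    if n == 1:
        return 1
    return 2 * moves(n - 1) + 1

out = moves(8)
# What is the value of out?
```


moves(8)
= 2 * moves(7) + 1
= 2 * (2 * moves(6) + 1) + 1
= 2 * (2 * (2 * moves(5) + 1) + 1) + 1
= 2 * (2 * (2 * (2 * moves(4) + 1) + 1) + 1) + 1
= 2 * (2 * (2 * (2 * (2 * moves(3) + 1) + 1) + 1) + 1) + 1
= 2 * (2 * (2 * (2 * (2 * (2 * moves(2) + 1) + 1) + 1) + 1) + 1) + 1
= 2 * (2 * (2 * (2 * (2 * (2 * (2 * moves(1) + 1) + 1) + 1) + 1) + 1) + 1) + 1
Now compute bottom-up:
moves(1) = 1
moves(2) = 2 * 1 + 1 = 3
moves(3) = 2 * 3 + 1 = 7
moves(4) = 2 * 7 + 1 = 15
moves(5) = 2 * 15 + 1 = 31
moves(6) = 2 * 31 + 1 = 63
moves(7) = 2 * 63 + 1 = 127
moves(8) = 2 * 127 + 1 = 255
= 255


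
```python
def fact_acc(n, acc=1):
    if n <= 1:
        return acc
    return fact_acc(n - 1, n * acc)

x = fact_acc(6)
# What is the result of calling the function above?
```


fact_acc(6, 1)
= fact_acc(5, 6 * 1) = fact_acc(5, 6)
= fact_acc(4, 5 * 6) = fact_acc(4, 30)
= fact_acc(3, 4 * 30) = fact_acc(3, 120)
= fact_acc(2, 3 * 120) = fact_acc(2, 360)
= fact_acc(1, 2 * 360) = fact_acc(1, 720)
n <= 1, return acc = 720


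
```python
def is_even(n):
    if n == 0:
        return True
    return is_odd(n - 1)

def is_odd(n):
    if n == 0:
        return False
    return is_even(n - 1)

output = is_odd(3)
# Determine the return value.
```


is_odd(3)
= is_even(2)
= is_odd(1)
= is_even(0)
n == 0: return True
= True


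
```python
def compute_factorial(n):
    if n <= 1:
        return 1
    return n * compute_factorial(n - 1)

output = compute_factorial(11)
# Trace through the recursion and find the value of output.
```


compute_factorial(11)
= 11 * compute_factorial(10)
= 11 * 10 * compute_factorial(9)
= 11 * 10 * 9 * compute_factorial(8)
= 11 * 10 * 9 * 8 * compute_factorial(7)
= 11 * 10 * 9 * 8 * 7 * compute_factorial(6)
= 11 * 10 * 9 * 8 * 7 * 6 * compute_factorial(5)
= 11 * 10 * 9 * 8 * 7 * 6 * 5 * compute_factorial(4)
= 11 * 10 * 9 * 8 * 7 * 6 * 5 * 4 * compute_factorial(3)
= 11 * 10 * 9 * 8 * 7 * 6 * 5 * 4 * 3 * compute_factorial(2)
= 11 * 10 * 9 * 8 * 7 * 6 * 5 * 4 * 3 * 2 * compute_factorial(1)
= 11 * 10 * 9 * 8 * 7 * 6 * 5 * 4 * 3 * 2 * 1
= 39916800


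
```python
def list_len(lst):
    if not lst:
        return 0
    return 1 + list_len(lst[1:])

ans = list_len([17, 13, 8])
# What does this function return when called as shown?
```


list_len([17, 13, 8])
= 1 + list_len([13, 8])
= 1 + 1 + list_len([8])
= 1 + 1 + 1 + list_len([])
= 1 + 1 + 1 + 0
= 3


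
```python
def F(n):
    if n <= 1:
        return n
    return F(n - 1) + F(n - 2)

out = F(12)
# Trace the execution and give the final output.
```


F(12)
= F(11) + F(10)
= (F(10) + F(9)) + F(10)
Computing bottom-up: F(0)=0, F(1)=1, F(2)=1, F(3)=2, F(4)=3, F(5)=5, F(6)=8, F(7)=13, F(8)=21, F(9)=34, F(10)=55, F(11)=89, F(12)=144
= 144


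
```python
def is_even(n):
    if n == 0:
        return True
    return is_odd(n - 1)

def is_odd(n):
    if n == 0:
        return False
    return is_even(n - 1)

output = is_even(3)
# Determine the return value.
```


is_even(3)
= is_odd(2)
= is_even(1)
= is_odd(0)
n == 0: return False
= False


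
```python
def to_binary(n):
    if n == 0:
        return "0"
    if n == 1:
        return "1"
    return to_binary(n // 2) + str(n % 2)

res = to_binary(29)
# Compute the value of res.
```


to_binary(29)
= to_binary(14) + "1"
= to_binary(7) + "0" + "1"
= to_binary(3) + "1" + "0" + "1"
= to_binary(1) + "1" + "1" + "0" + "1"
= "1" + "1" + "1" + "0" + "1"
= "11101"


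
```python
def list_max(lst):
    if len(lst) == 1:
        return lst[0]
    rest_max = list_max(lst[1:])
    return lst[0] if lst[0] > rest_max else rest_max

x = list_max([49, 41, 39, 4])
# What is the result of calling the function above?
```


list_max([49, 41, 39, 4])
= compare 49 with list_max([41, 39, 4])
= compare 41 with list_max([39, 4])
= compare 39 with list_max([4])
Base: list_max([4]) = 4
compare 39 with 4: max = 39
compare 41 with 39: max = 41
compare 49 with 41: max = 49
= 49


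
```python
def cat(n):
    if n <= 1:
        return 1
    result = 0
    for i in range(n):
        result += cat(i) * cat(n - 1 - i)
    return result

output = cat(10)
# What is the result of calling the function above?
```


cat(10)
= sum of cat(i) * cat(10-1-i) for i in 0..9
First compute sub-values bottom-up:
  cat(0) = 1, cat(1) = 1
  cat(2) = 1*1 + 1*1 = 2
  cat(3) = 1*2 + 1*1 + 2*1 = 5
  cat(4) = 1*5 + 1*2 + 2*1 + 5*1 = 14
  cat(5) = 1*14 + 1*5 + 2*2 + 5*1 + 14*1 = 42
  cat(6) = 1*42 + 1*14 + 2*5 + 5*2 + 14*1 + 42*1 = 132
  cat(7) = 1*132 + 1*42 + 2*14 + 5*5 + 14*2 + 42*1 + 132*1 = 429
  cat(8) = 1*429 + 1*132 + 2*42 + 5*14 + 14*5 + 42*2 + 132*1 + 429*1 = 1430
  cat(9) = 1*1430 + 1*429 + 2*132 + 5*42 + 14*14 + 42*5 + 132*2 + 429*1 + 1430*1 = 4862
Now cat(10):
  cat(0)*cat(9) = 1*4862 = 4862
  cat(1)*cat(8) = 1*1430 = 1430
  cat(2)*cat(7) = 2*429 = 858
  cat(3)*cat(6) = 5*132 = 660
  cat(4)*cat(5) = 14*42 = 588
  cat(5)*cat(4) = 42*14 = 588
  cat(6)*cat(3) = 132*5 = 660
  cat(7)*cat(2) = 429*2 = 858
  cat(8)*cat(1) = 1430*1 = 1430
  cat(9)*cat(0) = 4862*1 = 4862
= 4862 + 1430 + 858 + 660 + 588 + 588 + 660 + 858 + 1430 + 4862
= 16796


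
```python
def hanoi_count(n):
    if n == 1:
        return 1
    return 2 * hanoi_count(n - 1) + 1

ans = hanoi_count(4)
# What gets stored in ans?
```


hanoi_count(4)
= 2 * hanoi_count(3) + 1
= 2 * (2 * hanoi_count(2) + 1) + 1
= 2 * (2 * (2 * hanoi_count(1) + 1) + 1) + 1
Now compute bottom-up:
hanoi_count(1) = 1
hanoi_count(2) = 2 * 1 + 1 = 3
hanoi_count(3) = 2 * 3 + 1 = 7
hanoi_count(4) = 2 * 7 + 1 = 15
= 15


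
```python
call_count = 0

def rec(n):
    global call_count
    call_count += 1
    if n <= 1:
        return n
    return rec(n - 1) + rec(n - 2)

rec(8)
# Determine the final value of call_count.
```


rec(8) calls rec(7) and rec(6); each non-base call branches into two more.
Let C(k) = total number of calls made by rec(k), including the call to rec(k) itself.
Base cases: C(0) = 1, C(1) = 1
Recurrence: C(k) = 1 + C(k-1) + C(k-2)
  C(2) = 1 + C(1) + C(0) = 1 + 1 + 1 = 3
  C(3) = 1 + C(2) + C(1) = 1 + 3 + 1 = 5
  C(4) = 1 + C(3) + C(2) = 1 + 5 + 3 = 9
  C(5) = 1 + C(4) + C(3) = 1 + 9 + 5 = 15
  C(6) = 1 + C(5) + C(4) = 1 + 15 + 9 = 25
  C(7) = 1 + C(6) + C(5) = 1 + 25 + 15 = 41
  C(8) = 1 + C(7) + C(6) = 1 + 41 + 25 = 67
Total calls = C(8) = 67


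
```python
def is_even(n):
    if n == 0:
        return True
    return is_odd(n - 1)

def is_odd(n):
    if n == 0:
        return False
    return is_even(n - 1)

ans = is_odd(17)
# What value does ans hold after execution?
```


is_odd(17)
= is_even(16)
= is_odd(15)
= is_even(14)
= is_odd(13)
= is_even(12)
= is_odd(11)
= is_even(10)
= is_odd(9)
= is_even(8)
= is_odd(7)
= is_even(6)
= is_odd(5)
= is_even(4)
= is_odd(3)
= is_even(2)
= is_odd(1)
= is_even(0)
n == 0: return True
= True


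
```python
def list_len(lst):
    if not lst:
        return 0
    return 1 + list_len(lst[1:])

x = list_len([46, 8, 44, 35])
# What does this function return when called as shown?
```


list_len([46, 8, 44, 35])
= 1 + list_len([8, 44, 35])
= 1 + 1 + list_len([44, 35])
= 1 + 1 + 1 + list_len([35])
= 1 + 1 + 1 + 1 + list_len([])
= 1 + 1 + 1 + 1 + 0
= 4


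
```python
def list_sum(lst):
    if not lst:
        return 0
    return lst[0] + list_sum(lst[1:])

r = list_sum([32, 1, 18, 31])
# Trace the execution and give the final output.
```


list_sum([32, 1, 18, 31])
= 32 + list_sum([1, 18, 31])
= 32 + 1 + list_sum([18, 31])
= 32 + 1 + 18 + list_sum([31])
= 32 + 1 + 18 + 31 + list_sum([])
= 32 + 1 + 18 + 31 + 0
= 82


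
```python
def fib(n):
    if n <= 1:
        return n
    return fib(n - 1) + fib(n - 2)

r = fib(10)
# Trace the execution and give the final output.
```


fib(10)
= fib(9) + fib(8)
= (fib(8) + fib(7)) + fib(8)
Computing bottom-up: fib(0)=0, fib(1)=1, fib(2)=1, fib(3)=2, fib(4)=3, fib(5)=5, fib(6)=8, fib(7)=13, fib(8)=21, fib(9)=34, fib(10)=55
= 55


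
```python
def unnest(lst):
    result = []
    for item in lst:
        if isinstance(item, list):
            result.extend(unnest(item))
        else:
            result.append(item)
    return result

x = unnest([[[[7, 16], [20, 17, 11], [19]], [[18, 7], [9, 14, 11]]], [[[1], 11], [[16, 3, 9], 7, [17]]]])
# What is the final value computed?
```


unnest([[[[7, 16], [20, 17, 11], [19]], [[18, 7], [9, 14, 11]]], [[[1], 11], [[16, 3, 9], 7, [17]]]])
Processing each element:
  [[[7, 16], [20, 17, 11], [19]], [[18, 7], [9, 14, 11]]] is a list -> unnest recursively -> [7, 16, 20, 17, 11, 19, 18, 7, 9, 14, 11]
  [[[1], 11], [[16, 3, 9], 7, [17]]] is a list -> unnest recursively -> [1, 11, 16, 3, 9, 7, 17]
= [7, 16, 20, 17, 11, 19, 18, 7, 9, 14, 11, 1, 11, 16, 3, 9, 7, 17]


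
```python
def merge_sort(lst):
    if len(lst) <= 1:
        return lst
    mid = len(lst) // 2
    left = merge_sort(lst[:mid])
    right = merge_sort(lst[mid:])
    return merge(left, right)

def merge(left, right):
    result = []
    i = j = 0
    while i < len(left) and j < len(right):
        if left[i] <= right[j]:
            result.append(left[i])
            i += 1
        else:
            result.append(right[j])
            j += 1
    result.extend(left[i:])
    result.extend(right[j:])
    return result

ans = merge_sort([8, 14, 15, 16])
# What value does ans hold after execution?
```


merge_sort([8, 14, 15, 16])
Split into [8, 14] and [15, 16]
Left sorted: [8, 14]
Right sorted: [15, 16]
Merge [8, 14] and [15, 16]
= [8, 14, 15, 16]


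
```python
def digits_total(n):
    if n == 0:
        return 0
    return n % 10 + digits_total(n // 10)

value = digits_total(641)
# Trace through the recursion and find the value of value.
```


digits_total(641)
= 1 + digits_total(64)
= 1 + 4 + digits_total(6)
= 1 + 4 + 6 + digits_total(0)
= 1 + 4 + 6 + 0
= 11


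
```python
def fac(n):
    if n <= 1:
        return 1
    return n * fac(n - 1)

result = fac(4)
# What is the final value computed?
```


fac(4)
= 4 * fac(3)
= 4 * 3 * fac(2)
= 4 * 3 * 2 * fac(1)
= 4 * 3 * 2 * 1
= 24


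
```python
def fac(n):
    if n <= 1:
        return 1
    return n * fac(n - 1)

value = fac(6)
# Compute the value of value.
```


fac(6)
= 6 * fac(5)
= 6 * 5 * fac(4)
= 6 * 5 * 4 * fac(3)
= 6 * 5 * 4 * 3 * fac(2)
= 6 * 5 * 4 * 3 * 2 * fac(1)
= 6 * 5 * 4 * 3 * 2 * 1
= 720


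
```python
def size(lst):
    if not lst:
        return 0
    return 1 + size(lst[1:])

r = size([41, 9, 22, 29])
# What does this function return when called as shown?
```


size([41, 9, 22, 29])
= 1 + size([9, 22, 29])
= 1 + 1 + size([22, 29])
= 1 + 1 + 1 + size([29])
= 1 + 1 + 1 + 1 + size([])
= 1 + 1 + 1 + 1 + 0
= 4


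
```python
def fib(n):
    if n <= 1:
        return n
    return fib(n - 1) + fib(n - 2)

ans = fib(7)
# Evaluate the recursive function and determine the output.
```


fib(7)
= fib(6) + fib(5)
= (fib(5) + fib(4)) + fib(5)
Computing bottom-up: fib(0)=0, fib(1)=1, fib(2)=1, fib(3)=2, fib(4)=3, fib(5)=5, fib(6)=8, fib(7)=13
= 13


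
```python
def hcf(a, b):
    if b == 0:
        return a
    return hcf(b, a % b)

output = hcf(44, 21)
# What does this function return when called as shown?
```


hcf(44, 21)
= hcf(21, 44 % 21) = hcf(21, 2)
= hcf(2, 21 % 2) = hcf(2, 1)
= hcf(1, 2 % 1) = hcf(1, 0)
b == 0, return a = 1


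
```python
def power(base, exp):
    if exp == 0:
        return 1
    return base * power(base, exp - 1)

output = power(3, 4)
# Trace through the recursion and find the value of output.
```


power(3, 4)
= 3 * power(3, 3)
= 3 * 3 * power(3, 2)
= 3 * 3 * 3 * power(3, 1)
= 3 * 3 * 3 * 3 * power(3, 0)
= 3 * 3 * 3 * 3 * 1
= 81


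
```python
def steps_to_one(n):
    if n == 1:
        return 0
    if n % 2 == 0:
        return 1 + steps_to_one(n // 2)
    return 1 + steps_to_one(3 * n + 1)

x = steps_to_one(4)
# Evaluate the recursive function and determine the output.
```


steps_to_one(4)
4 is even -> steps_to_one(2)
2 is even -> steps_to_one(1)
Reached 1 after 2 steps
= 2


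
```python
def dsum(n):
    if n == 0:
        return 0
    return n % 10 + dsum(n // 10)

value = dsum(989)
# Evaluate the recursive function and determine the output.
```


dsum(989)
= 9 + dsum(98)
= 9 + 8 + dsum(9)
= 9 + 8 + 9 + dsum(0)
= 9 + 8 + 9 + 0
= 26


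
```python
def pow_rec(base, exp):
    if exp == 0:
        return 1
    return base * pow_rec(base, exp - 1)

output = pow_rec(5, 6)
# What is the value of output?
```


pow_rec(5, 6)
= 5 * pow_rec(5, 5)
= 5 * 5 * pow_rec(5, 4)
= 5 * 5 * 5 * pow_rec(5, 3)
= 5 * 5 * 5 * 5 * pow_rec(5, 2)
= 5 * 5 * 5 * 5 * 5 * pow_rec(5, 1)
= 5 * 5 * 5 * 5 * 5 * 5 * pow_rec(5, 0)
= 5 * 5 * 5 * 5 * 5 * 5 * 1
= 15625


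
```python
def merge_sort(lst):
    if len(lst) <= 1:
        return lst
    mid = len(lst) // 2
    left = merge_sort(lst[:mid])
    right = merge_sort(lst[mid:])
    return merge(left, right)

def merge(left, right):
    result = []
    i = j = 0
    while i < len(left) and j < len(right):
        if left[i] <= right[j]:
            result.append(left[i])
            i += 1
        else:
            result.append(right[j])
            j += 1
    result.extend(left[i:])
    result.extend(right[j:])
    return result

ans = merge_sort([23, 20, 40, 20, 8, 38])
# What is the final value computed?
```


merge_sort([23, 20, 40, 20, 8, 38])
Split into [23, 20, 40] and [20, 8, 38]
Left sorted: [20, 23, 40]
Right sorted: [8, 20, 38]
Merge [20, 23, 40] and [8, 20, 38]
= [8, 20, 20, 23, 38, 40]


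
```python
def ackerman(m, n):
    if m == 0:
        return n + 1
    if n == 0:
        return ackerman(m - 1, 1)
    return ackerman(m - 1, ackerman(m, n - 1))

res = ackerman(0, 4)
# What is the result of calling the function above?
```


ackerman(0, 4)
m == 0: return 4 + 1 = 5
= 5


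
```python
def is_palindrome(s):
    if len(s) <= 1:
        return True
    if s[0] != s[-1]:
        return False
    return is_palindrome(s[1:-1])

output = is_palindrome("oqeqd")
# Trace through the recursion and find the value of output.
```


is_palindrome("oqeqd")
"oqeqd": s[0]='o' != s[-1]='d' -> False
= False


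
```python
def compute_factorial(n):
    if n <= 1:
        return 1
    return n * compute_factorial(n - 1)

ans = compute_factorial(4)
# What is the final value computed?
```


compute_factorial(4)
= 4 * compute_factorial(3)
= 4 * 3 * compute_factorial(2)
= 4 * 3 * 2 * compute_factorial(1)
= 4 * 3 * 2 * 1
= 24


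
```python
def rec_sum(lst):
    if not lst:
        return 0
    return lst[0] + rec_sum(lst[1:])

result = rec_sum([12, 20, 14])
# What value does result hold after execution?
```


rec_sum([12, 20, 14])
= 12 + rec_sum([20, 14])
= 12 + 20 + rec_sum([14])
= 12 + 20 + 14 + rec_sum([])
= 12 + 20 + 14 + 0
= 46


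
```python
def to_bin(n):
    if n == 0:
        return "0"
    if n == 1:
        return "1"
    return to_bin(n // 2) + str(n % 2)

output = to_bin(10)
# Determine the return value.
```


to_bin(10)
= to_bin(5) + "0"
= to_bin(2) + "1" + "0"
= to_bin(1) + "0" + "1" + "0"
= "1" + "0" + "1" + "0"
= "1010"


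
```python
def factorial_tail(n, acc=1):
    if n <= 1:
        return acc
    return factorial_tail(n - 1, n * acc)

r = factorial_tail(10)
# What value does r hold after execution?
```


factorial_tail(10, 1)
= factorial_tail(9, 10 * 1) = factorial_tail(9, 10)
= factorial_tail(8, 9 * 10) = factorial_tail(8, 90)
= factorial_tail(7, 8 * 90) = factorial_tail(7, 720)
= factorial_tail(6, 7 * 720) = factorial_tail(6, 5040)
= factorial_tail(5, 6 * 5040) = factorial_tail(5, 30240)
= factorial_tail(4, 5 * 30240) = factorial_tail(4, 151200)
= factorial_tail(3, 4 * 151200) = factorial_tail(3, 604800)
= factorial_tail(2, 3 * 604800) = factorial_tail(2, 1814400)
= factorial_tail(1, 2 * 1814400) = factorial_tail(1, 3628800)
n <= 1, return acc = 3628800


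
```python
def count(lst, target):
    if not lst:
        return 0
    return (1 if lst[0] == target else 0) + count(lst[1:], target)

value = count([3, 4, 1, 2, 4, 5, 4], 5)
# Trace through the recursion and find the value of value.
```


count([3, 4, 1, 2, 4, 5, 4], 5)
lst[0]=3 != 5: 0 + count([4, 1, 2, 4, 5, 4], 5)
lst[0]=4 != 5: 0 + count([1, 2, 4, 5, 4], 5)
lst[0]=1 != 5: 0 + count([2, 4, 5, 4], 5)
lst[0]=2 != 5: 0 + count([4, 5, 4], 5)
lst[0]=4 != 5: 0 + count([5, 4], 5)
lst[0]=5 == 5: 1 + count([4], 5)
lst[0]=4 != 5: 0 + count([], 5)
= 1


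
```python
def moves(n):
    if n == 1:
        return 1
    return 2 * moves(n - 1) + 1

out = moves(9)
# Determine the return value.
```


moves(9)
= 2 * moves(8) + 1
= 2 * (2 * moves(7) + 1) + 1
= 2 * (2 * (2 * moves(6) + 1) + 1) + 1
= 2 * (2 * (2 * (2 * moves(5) + 1) + 1) + 1) + 1
= 2 * (2 * (2 * (2 * (2 * moves(4) + 1) + 1) + 1) + 1) + 1
= 2 * (2 * (2 * (2 * (2 * (2 * moves(3) + 1) + 1) + 1) + 1) + 1) + 1
= 2 * (2 * (2 * (2 * (2 * (2 * (2 * moves(2) + 1) + 1) + 1) + 1) + 1) + 1) + 1
= 2 * (2 * (2 * (2 * (2 * (2 * (2 * (2 * moves(1) + 1) + 1) + 1) + 1) + 1) + 1) + 1) + 1
Now compute bottom-up:
moves(1) = 1
moves(2) = 2 * 1 + 1 = 3
moves(3) = 2 * 3 + 1 = 7
moves(4) = 2 * 7 + 1 = 15
moves(5) = 2 * 15 + 1 = 31
moves(6) = 2 * 31 + 1 = 63
moves(7) = 2 * 63 + 1 = 127
moves(8) = 2 * 127 + 1 = 255
moves(9) = 2 * 255 + 1 = 511
= 511


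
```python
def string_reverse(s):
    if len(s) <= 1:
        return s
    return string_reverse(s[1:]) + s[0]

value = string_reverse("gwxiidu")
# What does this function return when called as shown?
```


string_reverse("gwxiidu")
= string_reverse("wxiidu") + "g"
= string_reverse("xiidu") + "w" + "g"
= string_reverse("iidu") + "x" + "w" + "g"
= string_reverse("idu") + "i" + "x" + "w" + "g"
= string_reverse("du") + "i" + "i" + "x" + "w" + "g"
= string_reverse("u") + "d" + "i" + "i" + "x" + "w" + "g"
= "u" + "d" + "i" + "i" + "x" + "w" + "g"
= "udiixwg"


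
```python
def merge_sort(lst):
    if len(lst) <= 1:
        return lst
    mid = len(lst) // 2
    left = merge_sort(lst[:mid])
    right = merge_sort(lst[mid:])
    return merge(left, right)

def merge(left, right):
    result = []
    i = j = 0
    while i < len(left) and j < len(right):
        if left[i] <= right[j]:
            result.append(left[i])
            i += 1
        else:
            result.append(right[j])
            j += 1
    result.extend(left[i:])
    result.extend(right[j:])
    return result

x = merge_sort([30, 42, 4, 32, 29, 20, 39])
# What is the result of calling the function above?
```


merge_sort([30, 42, 4, 32, 29, 20, 39])
Split into [30, 42, 4] and [32, 29, 20, 39]
Left sorted: [4, 30, 42]
Right sorted: [20, 29, 32, 39]
Merge [4, 30, 42] and [20, 29, 32, 39]
= [4, 20, 29, 30, 32, 39, 42]


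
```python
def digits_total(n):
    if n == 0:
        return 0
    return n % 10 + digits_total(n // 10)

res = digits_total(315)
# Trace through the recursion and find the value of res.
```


digits_total(315)
= 5 + digits_total(31)
= 5 + 1 + digits_total(3)
= 5 + 1 + 3 + digits_total(0)
= 5 + 1 + 3 + 0
= 9
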